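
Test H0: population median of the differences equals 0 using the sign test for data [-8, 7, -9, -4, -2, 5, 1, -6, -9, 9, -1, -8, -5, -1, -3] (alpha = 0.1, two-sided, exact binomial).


Step 1: Discard zero differences. Original n = 15; n_eff = number of nonzero differences = 15.
Nonzero differences (with sign): -8, +7, -9, -4, -2, +5, +1, -6, -9, +9, -1, -8, -5, -1, -3
Step 2: Count signs: positive = 4, negative = 11.
Step 3: Under H0: P(positive) = 0.5, so the number of positives S ~ Bin(15, 0.5).
Step 4: Two-sided exact p-value = sum of Bin(15,0.5) probabilities at or below the observed probability = 0.118469.
Step 5: alpha = 0.1. fail to reject H0.

n_eff = 15, pos = 4, neg = 11, p = 0.118469, fail to reject H0.


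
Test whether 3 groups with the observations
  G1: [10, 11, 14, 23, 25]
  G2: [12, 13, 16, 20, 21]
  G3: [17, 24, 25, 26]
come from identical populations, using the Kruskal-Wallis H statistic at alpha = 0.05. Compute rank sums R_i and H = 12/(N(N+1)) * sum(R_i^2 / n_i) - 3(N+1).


Step 1: Combine all N = 14 observations and assign midranks.
sorted (value, group, rank): (10,G1,1), (11,G1,2), (12,G2,3), (13,G2,4), (14,G1,5), (16,G2,6), (17,G3,7), (20,G2,8), (21,G2,9), (23,G1,10), (24,G3,11), (25,G1,12.5), (25,G3,12.5), (26,G3,14)
Step 2: Sum ranks within each group.
R_1 = 30.5 (n_1 = 5)
R_2 = 30 (n_2 = 5)
R_3 = 44.5 (n_3 = 4)
Step 3: H = 12/(N(N+1)) * sum(R_i^2/n_i) - 3(N+1)
     = 12/(14*15) * (30.5^2/5 + 30^2/5 + 44.5^2/4) - 3*15
     = 0.057143 * 861.112 - 45
     = 4.206429.
Step 4: Ties present; correction factor C = 1 - 6/(14^3 - 14) = 0.997802. Corrected H = 4.206429 / 0.997802 = 4.215694.
Step 5: Under H0, H ~ chi^2(2); p-value = 0.121499.
Step 6: alpha = 0.05. fail to reject H0.

H = 4.2157, df = 2, p = 0.121499, fail to reject H0.


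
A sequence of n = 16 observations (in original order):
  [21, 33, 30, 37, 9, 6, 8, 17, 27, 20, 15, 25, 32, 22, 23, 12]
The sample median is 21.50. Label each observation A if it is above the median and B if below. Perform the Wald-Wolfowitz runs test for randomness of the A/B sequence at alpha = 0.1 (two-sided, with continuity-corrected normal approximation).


Step 1: Compute median = 21.50; label A = above, B = below.
Labels in order: BAAABBBBABBAAAAB  (n_A = 8, n_B = 8)
Step 2: Count runs R = 7.
Step 3: Under H0 (random ordering), E[R] = 2*n_A*n_B/(n_A+n_B) + 1 = 2*8*8/16 + 1 = 9.0000.
        Var[R] = 2*n_A*n_B*(2*n_A*n_B - n_A - n_B) / ((n_A+n_B)^2 * (n_A+n_B-1)) = 14336/3840 = 3.7333.
        SD[R] = 1.9322.
Step 4: Continuity-corrected z = (R + 0.5 - E[R]) / SD[R] = (7 + 0.5 - 9.0000) / 1.9322 = -0.7763.
Step 5: Two-sided p-value via normal approximation = 2*(1 - Phi(|z|)) = 0.437558.
Step 6: alpha = 0.1. fail to reject H0.

R = 7, z = -0.7763, p = 0.437558, fail to reject H0.


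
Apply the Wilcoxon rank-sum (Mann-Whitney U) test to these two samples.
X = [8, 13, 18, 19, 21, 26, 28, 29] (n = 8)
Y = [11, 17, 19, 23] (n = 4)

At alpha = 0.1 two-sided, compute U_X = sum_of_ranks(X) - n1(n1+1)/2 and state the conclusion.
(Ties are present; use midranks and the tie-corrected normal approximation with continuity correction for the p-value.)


Step 1: Combine and sort all 12 observations; assign midranks.
sorted (value, group): (8,X), (11,Y), (13,X), (17,Y), (18,X), (19,X), (19,Y), (21,X), (23,Y), (26,X), (28,X), (29,X)
ranks: 8->1, 11->2, 13->3, 17->4, 18->5, 19->6.5, 19->6.5, 21->8, 23->9, 26->10, 28->11, 29->12
Step 2: Rank sum for X: R1 = 1 + 3 + 5 + 6.5 + 8 + 10 + 11 + 12 = 56.5.
Step 3: U_X = R1 - n1(n1+1)/2 = 56.5 - 8*9/2 = 56.5 - 36 = 20.5.
       U_Y = n1*n2 - U_X = 32 - 20.5 = 11.5.
Step 4: Ties are present, so use the tie-corrected normal approximation (with continuity correction) for the p-value.
Step 5: p-value = 0.496152; compare to alpha = 0.1. fail to reject H0.

U_X = 20.5, p = 0.496152, fail to reject H0 at alpha = 0.1.


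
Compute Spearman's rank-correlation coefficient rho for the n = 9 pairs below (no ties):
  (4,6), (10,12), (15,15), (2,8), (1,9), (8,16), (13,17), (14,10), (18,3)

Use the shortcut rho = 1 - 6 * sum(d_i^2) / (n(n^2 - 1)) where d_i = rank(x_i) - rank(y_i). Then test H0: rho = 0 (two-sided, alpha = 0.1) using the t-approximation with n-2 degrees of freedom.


Step 1: Rank x and y separately (midranks; no ties here).
rank(x): 4->3, 10->5, 15->8, 2->2, 1->1, 8->4, 13->6, 14->7, 18->9
rank(y): 6->2, 12->6, 15->7, 8->3, 9->4, 16->8, 17->9, 10->5, 3->1
Step 2: d_i = R_x(i) - R_y(i); compute d_i^2.
  (3-2)^2=1, (5-6)^2=1, (8-7)^2=1, (2-3)^2=1, (1-4)^2=9, (4-8)^2=16, (6-9)^2=9, (7-5)^2=4, (9-1)^2=64
sum(d^2) = 106.
Step 3: rho = 1 - 6*106 / (9*(9^2 - 1)) = 1 - 636/720 = 0.116667.
Step 4: Under H0, t = rho * sqrt((n-2)/(1-rho^2)) = 0.3108 ~ t(7).
Step 5: Two-sided p-value from the t-distribution with 7 df = 0.765008.
Step 6: alpha = 0.1. fail to reject H0.

rho = 0.1167, p = 0.765008, fail to reject H0 at alpha = 0.1.


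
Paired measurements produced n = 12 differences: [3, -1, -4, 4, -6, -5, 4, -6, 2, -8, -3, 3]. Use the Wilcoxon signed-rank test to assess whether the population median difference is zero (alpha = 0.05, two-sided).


Step 1: Drop any zero differences (none here) and take |d_i|.
|d| = [3, 1, 4, 4, 6, 5, 4, 6, 2, 8, 3, 3]
Step 2: Midrank |d_i| (ties get averaged ranks).
ranks: |3|->4, |1|->1, |4|->7, |4|->7, |6|->10.5, |5|->9, |4|->7, |6|->10.5, |2|->2, |8|->12, |3|->4, |3|->4
Step 3: Attach original signs; sum ranks with positive sign and with negative sign.
W+ = 4 + 7 + 7 + 2 + 4 = 24
W- = 1 + 7 + 10.5 + 9 + 10.5 + 12 + 4 = 54
(Check: W+ + W- = 78 should equal n(n+1)/2 = 78.)
Step 4: Test statistic W = min(W+, W-) = 24.
Step 5: Ties in |d|, so use the tie-corrected normal approximation.
        E[W] = n(n+1)/4 = 12*13/4 = 39.
        Tie groups: |d|=3 (t=3), |d|=4 (t=3), |d|=6 (t=2); sum(t^3 - t) = 54.
        Var[W] = n(n+1)(2n+1)/24 - sum(t^3-t)/48 = 3900/24 - 54/48 = 161.375.
        z = (W - E[W]) / sqrt(Var[W]) = (24 - 39) / 12.7033 = -1.1808.
        Two-sided p = 2*Phi(z) = 0.237686.
Step 6: alpha = 0.05. fail to reject H0.

W+ = 24, W- = 54, W = min = 24, p = 0.237686, fail to reject H0.


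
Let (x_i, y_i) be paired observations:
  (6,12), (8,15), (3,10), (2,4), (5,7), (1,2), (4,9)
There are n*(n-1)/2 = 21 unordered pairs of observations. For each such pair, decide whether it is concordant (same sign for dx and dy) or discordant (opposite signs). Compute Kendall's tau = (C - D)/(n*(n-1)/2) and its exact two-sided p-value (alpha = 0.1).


Step 1: Enumerate the 21 unordered pairs (i,j) with i<j and classify each by sign(x_j-x_i) * sign(y_j-y_i).
  (1,2):dx=+2,dy=+3->C; (1,3):dx=-3,dy=-2->C; (1,4):dx=-4,dy=-8->C; (1,5):dx=-1,dy=-5->C
  (1,6):dx=-5,dy=-10->C; (1,7):dx=-2,dy=-3->C; (2,3):dx=-5,dy=-5->C; (2,4):dx=-6,dy=-11->C
  (2,5):dx=-3,dy=-8->C; (2,6):dx=-7,dy=-13->C; (2,7):dx=-4,dy=-6->C; (3,4):dx=-1,dy=-6->C
  (3,5):dx=+2,dy=-3->D; (3,6):dx=-2,dy=-8->C; (3,7):dx=+1,dy=-1->D; (4,5):dx=+3,dy=+3->C
  (4,6):dx=-1,dy=-2->C; (4,7):dx=+2,dy=+5->C; (5,6):dx=-4,dy=-5->C; (5,7):dx=-1,dy=+2->D
  (6,7):dx=+3,dy=+7->C
Step 2: C = 18, D = 3, total pairs = 21.
Step 3: tau = (C - D)/(n(n-1)/2) = (18 - 3)/21 = 0.714286.
Step 4: Exact two-sided p-value (enumerate n! = 5040 permutations of y under H0): p = 0.030159.
Step 5: alpha = 0.1. reject H0.

tau_b = 0.7143 (C=18, D=3), p = 0.030159, reject H0.


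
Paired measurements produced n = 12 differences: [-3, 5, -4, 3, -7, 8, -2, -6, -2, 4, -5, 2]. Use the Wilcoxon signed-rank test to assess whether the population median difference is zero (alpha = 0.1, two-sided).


Step 1: Drop any zero differences (none here) and take |d_i|.
|d| = [3, 5, 4, 3, 7, 8, 2, 6, 2, 4, 5, 2]
Step 2: Midrank |d_i| (ties get averaged ranks).
ranks: |3|->4.5, |5|->8.5, |4|->6.5, |3|->4.5, |7|->11, |8|->12, |2|->2, |6|->10, |2|->2, |4|->6.5, |5|->8.5, |2|->2
Step 3: Attach original signs; sum ranks with positive sign and with negative sign.
W+ = 8.5 + 4.5 + 12 + 6.5 + 2 = 33.5
W- = 4.5 + 6.5 + 11 + 2 + 10 + 2 + 8.5 = 44.5
(Check: W+ + W- = 78 should equal n(n+1)/2 = 78.)
Step 4: Test statistic W = min(W+, W-) = 33.5.
Step 5: Ties in |d|, so use the tie-corrected normal approximation.
        E[W] = n(n+1)/4 = 12*13/4 = 39.
        Tie groups: |d|=2 (t=3), |d|=3 (t=2), |d|=4 (t=2), |d|=5 (t=2); sum(t^3 - t) = 42.
        Var[W] = n(n+1)(2n+1)/24 - sum(t^3-t)/48 = 3900/24 - 42/48 = 161.625.
        z = (W - E[W]) / sqrt(Var[W]) = (33.5 - 39) / 12.7132 = -0.4326.
        Two-sided p = 2*Phi(z) = 0.665290.
Step 6: alpha = 0.1. fail to reject H0.

W+ = 33.5, W- = 44.5, W = min = 33.5, p = 0.665290, fail to reject H0.


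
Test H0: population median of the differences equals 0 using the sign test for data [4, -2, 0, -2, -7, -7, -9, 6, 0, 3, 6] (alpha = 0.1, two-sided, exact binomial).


Step 1: Discard zero differences. Original n = 11; n_eff = number of nonzero differences = 9.
Nonzero differences (with sign): +4, -2, -2, -7, -7, -9, +6, +3, +6
Step 2: Count signs: positive = 4, negative = 5.
Step 3: Under H0: P(positive) = 0.5, so the number of positives S ~ Bin(9, 0.5).
Step 4: Two-sided exact p-value = sum of Bin(9,0.5) probabilities at or below the observed probability = 1.000000.
Step 5: alpha = 0.1. fail to reject H0.

n_eff = 9, pos = 4, neg = 5, p = 1.000000, fail to reject H0.


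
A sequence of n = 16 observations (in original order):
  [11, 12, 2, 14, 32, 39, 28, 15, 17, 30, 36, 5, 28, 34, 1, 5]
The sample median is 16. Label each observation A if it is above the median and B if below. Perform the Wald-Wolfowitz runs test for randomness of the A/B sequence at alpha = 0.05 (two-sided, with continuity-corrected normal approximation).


Step 1: Compute median = 16; label A = above, B = below.
Labels in order: BBBBAAABAAABAABB  (n_A = 8, n_B = 8)
Step 2: Count runs R = 7.
Step 3: Under H0 (random ordering), E[R] = 2*n_A*n_B/(n_A+n_B) + 1 = 2*8*8/16 + 1 = 9.0000.
        Var[R] = 2*n_A*n_B*(2*n_A*n_B - n_A - n_B) / ((n_A+n_B)^2 * (n_A+n_B-1)) = 14336/3840 = 3.7333.
        SD[R] = 1.9322.
Step 4: Continuity-corrected z = (R + 0.5 - E[R]) / SD[R] = (7 + 0.5 - 9.0000) / 1.9322 = -0.7763.
Step 5: Two-sided p-value via normal approximation = 2*(1 - Phi(|z|)) = 0.437558.
Step 6: alpha = 0.05. fail to reject H0.

R = 7, z = -0.7763, p = 0.437558, fail to reject H0.


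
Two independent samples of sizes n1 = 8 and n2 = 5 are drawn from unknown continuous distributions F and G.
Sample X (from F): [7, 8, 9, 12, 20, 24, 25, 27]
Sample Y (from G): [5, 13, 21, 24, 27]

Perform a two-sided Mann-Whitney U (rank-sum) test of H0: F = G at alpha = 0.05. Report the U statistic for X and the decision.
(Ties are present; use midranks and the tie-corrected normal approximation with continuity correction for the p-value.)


Step 1: Combine and sort all 13 observations; assign midranks.
sorted (value, group): (5,Y), (7,X), (8,X), (9,X), (12,X), (13,Y), (20,X), (21,Y), (24,X), (24,Y), (25,X), (27,X), (27,Y)
ranks: 5->1, 7->2, 8->3, 9->4, 12->5, 13->6, 20->7, 21->8, 24->9.5, 24->9.5, 25->11, 27->12.5, 27->12.5
Step 2: Rank sum for X: R1 = 2 + 3 + 4 + 5 + 7 + 9.5 + 11 + 12.5 = 54.
Step 3: U_X = R1 - n1(n1+1)/2 = 54 - 8*9/2 = 54 - 36 = 18.
       U_Y = n1*n2 - U_X = 40 - 18 = 22.
Step 4: Ties are present, so use the tie-corrected normal approximation (with continuity correction) for the p-value.
Step 5: p-value = 0.825728; compare to alpha = 0.05. fail to reject H0.

U_X = 18, p = 0.825728, fail to reject H0 at alpha = 0.05.


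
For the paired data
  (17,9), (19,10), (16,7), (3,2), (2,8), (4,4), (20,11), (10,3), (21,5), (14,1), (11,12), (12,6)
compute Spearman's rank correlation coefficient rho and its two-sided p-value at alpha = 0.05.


Step 1: Rank x and y separately (midranks; no ties here).
rank(x): 17->9, 19->10, 16->8, 3->2, 2->1, 4->3, 20->11, 10->4, 21->12, 14->7, 11->5, 12->6
rank(y): 9->9, 10->10, 7->7, 2->2, 8->8, 4->4, 11->11, 3->3, 5->5, 1->1, 12->12, 6->6
Step 2: d_i = R_x(i) - R_y(i); compute d_i^2.
  (9-9)^2=0, (10-10)^2=0, (8-7)^2=1, (2-2)^2=0, (1-8)^2=49, (3-4)^2=1, (11-11)^2=0, (4-3)^2=1, (12-5)^2=49, (7-1)^2=36, (5-12)^2=49, (6-6)^2=0
sum(d^2) = 186.
Step 3: rho = 1 - 6*186 / (12*(12^2 - 1)) = 1 - 1116/1716 = 0.349650.
Step 4: Under H0, t = rho * sqrt((n-2)/(1-rho^2)) = 1.1802 ~ t(10).
Step 5: Two-sided p-value from the t-distribution with 10 df = 0.265239.
Step 6: alpha = 0.05. fail to reject H0.

rho = 0.3497, p = 0.265239, fail to reject H0 at alpha = 0.05.


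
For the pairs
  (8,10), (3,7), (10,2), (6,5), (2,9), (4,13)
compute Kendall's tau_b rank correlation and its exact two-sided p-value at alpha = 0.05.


Step 1: Enumerate the 15 unordered pairs (i,j) with i<j and classify each by sign(x_j-x_i) * sign(y_j-y_i).
  (1,2):dx=-5,dy=-3->C; (1,3):dx=+2,dy=-8->D; (1,4):dx=-2,dy=-5->C; (1,5):dx=-6,dy=-1->C
  (1,6):dx=-4,dy=+3->D; (2,3):dx=+7,dy=-5->D; (2,4):dx=+3,dy=-2->D; (2,5):dx=-1,dy=+2->D
  (2,6):dx=+1,dy=+6->C; (3,4):dx=-4,dy=+3->D; (3,5):dx=-8,dy=+7->D; (3,6):dx=-6,dy=+11->D
  (4,5):dx=-4,dy=+4->D; (4,6):dx=-2,dy=+8->D; (5,6):dx=+2,dy=+4->C
Step 2: C = 5, D = 10, total pairs = 15.
Step 3: tau = (C - D)/(n(n-1)/2) = (5 - 10)/15 = -0.333333.
Step 4: Exact two-sided p-value (enumerate n! = 720 permutations of y under H0): p = 0.469444.
Step 5: alpha = 0.05. fail to reject H0.

tau_b = -0.3333 (C=5, D=10), p = 0.469444, fail to reject H0.


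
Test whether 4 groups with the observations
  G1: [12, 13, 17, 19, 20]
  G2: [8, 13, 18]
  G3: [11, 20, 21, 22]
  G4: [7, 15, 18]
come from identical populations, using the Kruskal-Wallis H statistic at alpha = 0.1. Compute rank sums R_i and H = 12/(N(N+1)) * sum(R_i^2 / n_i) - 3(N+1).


Step 1: Combine all N = 15 observations and assign midranks.
sorted (value, group, rank): (7,G4,1), (8,G2,2), (11,G3,3), (12,G1,4), (13,G1,5.5), (13,G2,5.5), (15,G4,7), (17,G1,8), (18,G2,9.5), (18,G4,9.5), (19,G1,11), (20,G1,12.5), (20,G3,12.5), (21,G3,14), (22,G3,15)
Step 2: Sum ranks within each group.
R_1 = 41 (n_1 = 5)
R_2 = 17 (n_2 = 3)
R_3 = 44.5 (n_3 = 4)
R_4 = 17.5 (n_4 = 3)
Step 3: H = 12/(N(N+1)) * sum(R_i^2/n_i) - 3(N+1)
     = 12/(15*16) * (41^2/5 + 17^2/3 + 44.5^2/4 + 17.5^2/3) - 3*16
     = 0.050000 * 1029.68 - 48
     = 3.483958.
Step 4: Ties present; correction factor C = 1 - 18/(15^3 - 15) = 0.994643. Corrected H = 3.483958 / 0.994643 = 3.502723.
Step 5: Under H0, H ~ chi^2(3); p-value = 0.320409.
Step 6: alpha = 0.1. fail to reject H0.

H = 3.5027, df = 3, p = 0.320409, fail to reject H0.


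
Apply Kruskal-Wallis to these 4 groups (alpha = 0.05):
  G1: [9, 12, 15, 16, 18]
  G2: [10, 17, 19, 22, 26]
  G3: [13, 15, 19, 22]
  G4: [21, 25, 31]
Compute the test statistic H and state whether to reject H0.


Step 1: Combine all N = 17 observations and assign midranks.
sorted (value, group, rank): (9,G1,1), (10,G2,2), (12,G1,3), (13,G3,4), (15,G1,5.5), (15,G3,5.5), (16,G1,7), (17,G2,8), (18,G1,9), (19,G2,10.5), (19,G3,10.5), (21,G4,12), (22,G2,13.5), (22,G3,13.5), (25,G4,15), (26,G2,16), (31,G4,17)
Step 2: Sum ranks within each group.
R_1 = 25.5 (n_1 = 5)
R_2 = 50 (n_2 = 5)
R_3 = 33.5 (n_3 = 4)
R_4 = 44 (n_4 = 3)
Step 3: H = 12/(N(N+1)) * sum(R_i^2/n_i) - 3(N+1)
     = 12/(17*18) * (25.5^2/5 + 50^2/5 + 33.5^2/4 + 44^2/3) - 3*18
     = 0.039216 * 1555.95 - 54
     = 7.017484.
Step 4: Ties present; correction factor C = 1 - 18/(17^3 - 17) = 0.996324. Corrected H = 7.017484 / 0.996324 = 7.043378.
Step 5: Under H0, H ~ chi^2(3); p-value = 0.070528.
Step 6: alpha = 0.05. fail to reject H0.

H = 7.0434, df = 3, p = 0.070528, fail to reject H0.


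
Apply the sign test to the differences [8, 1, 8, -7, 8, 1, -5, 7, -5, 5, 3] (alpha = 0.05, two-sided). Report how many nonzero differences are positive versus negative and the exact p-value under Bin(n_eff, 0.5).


Step 1: Discard zero differences. Original n = 11; n_eff = number of nonzero differences = 11.
Nonzero differences (with sign): +8, +1, +8, -7, +8, +1, -5, +7, -5, +5, +3
Step 2: Count signs: positive = 8, negative = 3.
Step 3: Under H0: P(positive) = 0.5, so the number of positives S ~ Bin(11, 0.5).
Step 4: Two-sided exact p-value = sum of Bin(11,0.5) probabilities at or below the observed probability = 0.226562.
Step 5: alpha = 0.05. fail to reject H0.

n_eff = 11, pos = 8, neg = 3, p = 0.226562, fail to reject H0.


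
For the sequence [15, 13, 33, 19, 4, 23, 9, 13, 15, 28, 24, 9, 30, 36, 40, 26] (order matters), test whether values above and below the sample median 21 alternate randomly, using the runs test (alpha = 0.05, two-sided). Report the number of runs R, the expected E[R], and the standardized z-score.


Step 1: Compute median = 21; label A = above, B = below.
Labels in order: BBABBABBBAABAAAA  (n_A = 8, n_B = 8)
Step 2: Count runs R = 8.
Step 3: Under H0 (random ordering), E[R] = 2*n_A*n_B/(n_A+n_B) + 1 = 2*8*8/16 + 1 = 9.0000.
        Var[R] = 2*n_A*n_B*(2*n_A*n_B - n_A - n_B) / ((n_A+n_B)^2 * (n_A+n_B-1)) = 14336/3840 = 3.7333.
        SD[R] = 1.9322.
Step 4: Continuity-corrected z = (R + 0.5 - E[R]) / SD[R] = (8 + 0.5 - 9.0000) / 1.9322 = -0.2588.
Step 5: Two-sided p-value via normal approximation = 2*(1 - Phi(|z|)) = 0.795809.
Step 6: alpha = 0.05. fail to reject H0.

R = 8, z = -0.2588, p = 0.795809, fail to reject H0.


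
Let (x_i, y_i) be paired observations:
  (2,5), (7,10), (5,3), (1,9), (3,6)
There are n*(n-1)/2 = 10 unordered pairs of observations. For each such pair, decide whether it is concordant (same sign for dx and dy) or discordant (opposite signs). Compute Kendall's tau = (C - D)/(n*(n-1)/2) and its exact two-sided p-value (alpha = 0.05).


Step 1: Enumerate the 10 unordered pairs (i,j) with i<j and classify each by sign(x_j-x_i) * sign(y_j-y_i).
  (1,2):dx=+5,dy=+5->C; (1,3):dx=+3,dy=-2->D; (1,4):dx=-1,dy=+4->D; (1,5):dx=+1,dy=+1->C
  (2,3):dx=-2,dy=-7->C; (2,4):dx=-6,dy=-1->C; (2,5):dx=-4,dy=-4->C; (3,4):dx=-4,dy=+6->D
  (3,5):dx=-2,dy=+3->D; (4,5):dx=+2,dy=-3->D
Step 2: C = 5, D = 5, total pairs = 10.
Step 3: tau = (C - D)/(n(n-1)/2) = (5 - 5)/10 = 0.000000.
Step 4: Exact two-sided p-value (enumerate n! = 120 permutations of y under H0): p = 1.000000.
Step 5: alpha = 0.05. fail to reject H0.

tau_b = 0.0000 (C=5, D=5), p = 1.000000, fail to reject H0.


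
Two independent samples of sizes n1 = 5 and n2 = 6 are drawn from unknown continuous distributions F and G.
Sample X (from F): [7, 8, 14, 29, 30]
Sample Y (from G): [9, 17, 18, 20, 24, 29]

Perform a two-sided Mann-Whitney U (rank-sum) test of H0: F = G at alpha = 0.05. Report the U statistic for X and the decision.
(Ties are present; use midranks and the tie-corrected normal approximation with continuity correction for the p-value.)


Step 1: Combine and sort all 11 observations; assign midranks.
sorted (value, group): (7,X), (8,X), (9,Y), (14,X), (17,Y), (18,Y), (20,Y), (24,Y), (29,X), (29,Y), (30,X)
ranks: 7->1, 8->2, 9->3, 14->4, 17->5, 18->6, 20->7, 24->8, 29->9.5, 29->9.5, 30->11
Step 2: Rank sum for X: R1 = 1 + 2 + 4 + 9.5 + 11 = 27.5.
Step 3: U_X = R1 - n1(n1+1)/2 = 27.5 - 5*6/2 = 27.5 - 15 = 12.5.
       U_Y = n1*n2 - U_X = 30 - 12.5 = 17.5.
Step 4: Ties are present, so use the tie-corrected normal approximation (with continuity correction) for the p-value.
Step 5: p-value = 0.714379; compare to alpha = 0.05. fail to reject H0.

U_X = 12.5, p = 0.714379, fail to reject H0 at alpha = 0.05.


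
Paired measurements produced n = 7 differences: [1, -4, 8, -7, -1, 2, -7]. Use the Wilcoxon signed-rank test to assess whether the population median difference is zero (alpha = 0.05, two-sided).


Step 1: Drop any zero differences (none here) and take |d_i|.
|d| = [1, 4, 8, 7, 1, 2, 7]
Step 2: Midrank |d_i| (ties get averaged ranks).
ranks: |1|->1.5, |4|->4, |8|->7, |7|->5.5, |1|->1.5, |2|->3, |7|->5.5
Step 3: Attach original signs; sum ranks with positive sign and with negative sign.
W+ = 1.5 + 7 + 3 = 11.5
W- = 4 + 5.5 + 1.5 + 5.5 = 16.5
(Check: W+ + W- = 28 should equal n(n+1)/2 = 28.)
Step 4: Test statistic W = min(W+, W-) = 11.5.
Step 5: Ties in |d|, so use the tie-corrected normal approximation.
        E[W] = n(n+1)/4 = 7*8/4 = 14.
        Tie groups: |d|=1 (t=2), |d|=7 (t=2); sum(t^3 - t) = 12.
        Var[W] = n(n+1)(2n+1)/24 - sum(t^3-t)/48 = 840/24 - 12/48 = 34.75.
        z = (W - E[W]) / sqrt(Var[W]) = (11.5 - 14) / 5.8949 = -0.4241.
        Two-sided p = 2*Phi(z) = 0.671497.
Step 6: alpha = 0.05. fail to reject H0.

W+ = 11.5, W- = 16.5, W = min = 11.5, p = 0.671497, fail to reject H0.


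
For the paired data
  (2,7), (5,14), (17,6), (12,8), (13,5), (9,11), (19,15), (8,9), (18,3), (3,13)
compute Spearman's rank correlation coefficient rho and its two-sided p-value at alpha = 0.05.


Step 1: Rank x and y separately (midranks; no ties here).
rank(x): 2->1, 5->3, 17->8, 12->6, 13->7, 9->5, 19->10, 8->4, 18->9, 3->2
rank(y): 7->4, 14->9, 6->3, 8->5, 5->2, 11->7, 15->10, 9->6, 3->1, 13->8
Step 2: d_i = R_x(i) - R_y(i); compute d_i^2.
  (1-4)^2=9, (3-9)^2=36, (8-3)^2=25, (6-5)^2=1, (7-2)^2=25, (5-7)^2=4, (10-10)^2=0, (4-6)^2=4, (9-1)^2=64, (2-8)^2=36
sum(d^2) = 204.
Step 3: rho = 1 - 6*204 / (10*(10^2 - 1)) = 1 - 1224/990 = -0.236364.
Step 4: Under H0, t = rho * sqrt((n-2)/(1-rho^2)) = -0.6880 ~ t(8).
Step 5: Two-sided p-value from the t-distribution with 8 df = 0.510885.
Step 6: alpha = 0.05. fail to reject H0.

rho = -0.2364, p = 0.510885, fail to reject H0 at alpha = 0.05.


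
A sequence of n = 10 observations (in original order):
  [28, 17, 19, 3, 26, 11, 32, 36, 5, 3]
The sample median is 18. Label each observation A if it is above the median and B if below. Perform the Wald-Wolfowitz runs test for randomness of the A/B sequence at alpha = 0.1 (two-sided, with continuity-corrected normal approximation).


Step 1: Compute median = 18; label A = above, B = below.
Labels in order: ABABABAABB  (n_A = 5, n_B = 5)
Step 2: Count runs R = 8.
Step 3: Under H0 (random ordering), E[R] = 2*n_A*n_B/(n_A+n_B) + 1 = 2*5*5/10 + 1 = 6.0000.
        Var[R] = 2*n_A*n_B*(2*n_A*n_B - n_A - n_B) / ((n_A+n_B)^2 * (n_A+n_B-1)) = 2000/900 = 2.2222.
        SD[R] = 1.4907.
Step 4: Continuity-corrected z = (R - 0.5 - E[R]) / SD[R] = (8 - 0.5 - 6.0000) / 1.4907 = 1.0062.
Step 5: Two-sided p-value via normal approximation = 2*(1 - Phi(|z|)) = 0.314305.
Step 6: alpha = 0.1. fail to reject H0.

R = 8, z = 1.0062, p = 0.314305, fail to reject H0.


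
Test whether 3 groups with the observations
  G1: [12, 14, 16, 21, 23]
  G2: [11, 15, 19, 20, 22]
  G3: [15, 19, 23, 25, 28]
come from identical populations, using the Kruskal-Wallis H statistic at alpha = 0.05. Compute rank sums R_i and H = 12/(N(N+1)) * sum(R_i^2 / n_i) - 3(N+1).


Step 1: Combine all N = 15 observations and assign midranks.
sorted (value, group, rank): (11,G2,1), (12,G1,2), (14,G1,3), (15,G2,4.5), (15,G3,4.5), (16,G1,6), (19,G2,7.5), (19,G3,7.5), (20,G2,9), (21,G1,10), (22,G2,11), (23,G1,12.5), (23,G3,12.5), (25,G3,14), (28,G3,15)
Step 2: Sum ranks within each group.
R_1 = 33.5 (n_1 = 5)
R_2 = 33 (n_2 = 5)
R_3 = 53.5 (n_3 = 5)
Step 3: H = 12/(N(N+1)) * sum(R_i^2/n_i) - 3(N+1)
     = 12/(15*16) * (33.5^2/5 + 33^2/5 + 53.5^2/5) - 3*16
     = 0.050000 * 1014.7 - 48
     = 2.735000.
Step 4: Ties present; correction factor C = 1 - 18/(15^3 - 15) = 0.994643. Corrected H = 2.735000 / 0.994643 = 2.749731.
Step 5: Under H0, H ~ chi^2(2); p-value = 0.252874.
Step 6: alpha = 0.05. fail to reject H0.

H = 2.7497, df = 2, p = 0.252874, fail to reject H0.


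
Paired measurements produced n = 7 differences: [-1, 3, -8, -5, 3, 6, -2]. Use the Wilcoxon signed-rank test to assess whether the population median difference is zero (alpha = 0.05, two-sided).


Step 1: Drop any zero differences (none here) and take |d_i|.
|d| = [1, 3, 8, 5, 3, 6, 2]
Step 2: Midrank |d_i| (ties get averaged ranks).
ranks: |1|->1, |3|->3.5, |8|->7, |5|->5, |3|->3.5, |6|->6, |2|->2
Step 3: Attach original signs; sum ranks with positive sign and with negative sign.
W+ = 3.5 + 3.5 + 6 = 13
W- = 1 + 7 + 5 + 2 = 15
(Check: W+ + W- = 28 should equal n(n+1)/2 = 28.)
Step 4: Test statistic W = min(W+, W-) = 13.
Step 5: Ties in |d|, so use the tie-corrected normal approximation.
        E[W] = n(n+1)/4 = 7*8/4 = 14.
        Tie groups: |d|=3 (t=2); sum(t^3 - t) = 6.
        Var[W] = n(n+1)(2n+1)/24 - sum(t^3-t)/48 = 840/24 - 6/48 = 34.875.
        z = (W - E[W]) / sqrt(Var[W]) = (13 - 14) / 5.9055 = -0.1693.
        Two-sided p = 2*Phi(z) = 0.865534.
Step 6: alpha = 0.05. fail to reject H0.

W+ = 13, W- = 15, W = min = 13, p = 0.865534, fail to reject H0.


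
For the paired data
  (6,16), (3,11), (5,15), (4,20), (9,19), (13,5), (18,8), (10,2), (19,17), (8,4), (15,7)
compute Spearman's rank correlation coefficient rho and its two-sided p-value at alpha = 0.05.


Step 1: Rank x and y separately (midranks; no ties here).
rank(x): 6->4, 3->1, 5->3, 4->2, 9->6, 13->8, 18->10, 10->7, 19->11, 8->5, 15->9
rank(y): 16->8, 11->6, 15->7, 20->11, 19->10, 5->3, 8->5, 2->1, 17->9, 4->2, 7->4
Step 2: d_i = R_x(i) - R_y(i); compute d_i^2.
  (4-8)^2=16, (1-6)^2=25, (3-7)^2=16, (2-11)^2=81, (6-10)^2=16, (8-3)^2=25, (10-5)^2=25, (7-1)^2=36, (11-9)^2=4, (5-2)^2=9, (9-4)^2=25
sum(d^2) = 278.
Step 3: rho = 1 - 6*278 / (11*(11^2 - 1)) = 1 - 1668/1320 = -0.263636.
Step 4: Under H0, t = rho * sqrt((n-2)/(1-rho^2)) = -0.8199 ~ t(9).
Step 5: Two-sided p-value from the t-distribution with 9 df = 0.433441.
Step 6: alpha = 0.05. fail to reject H0.

rho = -0.2636, p = 0.433441, fail to reject H0 at alpha = 0.05.


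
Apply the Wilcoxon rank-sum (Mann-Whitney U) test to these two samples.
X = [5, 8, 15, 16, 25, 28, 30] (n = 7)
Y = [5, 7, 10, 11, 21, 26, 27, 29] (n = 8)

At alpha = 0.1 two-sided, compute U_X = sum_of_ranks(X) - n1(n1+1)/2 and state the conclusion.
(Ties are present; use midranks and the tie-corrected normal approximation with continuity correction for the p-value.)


Step 1: Combine and sort all 15 observations; assign midranks.
sorted (value, group): (5,X), (5,Y), (7,Y), (8,X), (10,Y), (11,Y), (15,X), (16,X), (21,Y), (25,X), (26,Y), (27,Y), (28,X), (29,Y), (30,X)
ranks: 5->1.5, 5->1.5, 7->3, 8->4, 10->5, 11->6, 15->7, 16->8, 21->9, 25->10, 26->11, 27->12, 28->13, 29->14, 30->15
Step 2: Rank sum for X: R1 = 1.5 + 4 + 7 + 8 + 10 + 13 + 15 = 58.5.
Step 3: U_X = R1 - n1(n1+1)/2 = 58.5 - 7*8/2 = 58.5 - 28 = 30.5.
       U_Y = n1*n2 - U_X = 56 - 30.5 = 25.5.
Step 4: Ties are present, so use the tie-corrected normal approximation (with continuity correction) for the p-value.
Step 5: p-value = 0.816801; compare to alpha = 0.1. fail to reject H0.

U_X = 30.5, p = 0.816801, fail to reject H0 at alpha = 0.1.


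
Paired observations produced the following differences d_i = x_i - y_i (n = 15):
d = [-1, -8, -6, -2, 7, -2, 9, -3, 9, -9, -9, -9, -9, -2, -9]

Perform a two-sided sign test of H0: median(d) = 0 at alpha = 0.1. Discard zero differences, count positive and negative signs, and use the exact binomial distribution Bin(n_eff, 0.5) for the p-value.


Step 1: Discard zero differences. Original n = 15; n_eff = number of nonzero differences = 15.
Nonzero differences (with sign): -1, -8, -6, -2, +7, -2, +9, -3, +9, -9, -9, -9, -9, -2, -9
Step 2: Count signs: positive = 3, negative = 12.
Step 3: Under H0: P(positive) = 0.5, so the number of positives S ~ Bin(15, 0.5).
Step 4: Two-sided exact p-value = sum of Bin(15,0.5) probabilities at or below the observed probability = 0.035156.
Step 5: alpha = 0.1. reject H0.

n_eff = 15, pos = 3, neg = 12, p = 0.035156, reject H0.


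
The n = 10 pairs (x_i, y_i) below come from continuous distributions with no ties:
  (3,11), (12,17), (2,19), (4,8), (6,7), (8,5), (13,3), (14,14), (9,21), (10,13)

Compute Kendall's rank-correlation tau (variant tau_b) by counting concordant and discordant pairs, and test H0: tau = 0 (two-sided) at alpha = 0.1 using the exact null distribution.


Step 1: Enumerate the 45 unordered pairs (i,j) with i<j and classify each by sign(x_j-x_i) * sign(y_j-y_i).
  (1,2):dx=+9,dy=+6->C; (1,3):dx=-1,dy=+8->D; (1,4):dx=+1,dy=-3->D; (1,5):dx=+3,dy=-4->D
  (1,6):dx=+5,dy=-6->D; (1,7):dx=+10,dy=-8->D; (1,8):dx=+11,dy=+3->C; (1,9):dx=+6,dy=+10->C
  (1,10):dx=+7,dy=+2->C; (2,3):dx=-10,dy=+2->D; (2,4):dx=-8,dy=-9->C; (2,5):dx=-6,dy=-10->C
  (2,6):dx=-4,dy=-12->C; (2,7):dx=+1,dy=-14->D; (2,8):dx=+2,dy=-3->D; (2,9):dx=-3,dy=+4->D
  (2,10):dx=-2,dy=-4->C; (3,4):dx=+2,dy=-11->D; (3,5):dx=+4,dy=-12->D; (3,6):dx=+6,dy=-14->D
  (3,7):dx=+11,dy=-16->D; (3,8):dx=+12,dy=-5->D; (3,9):dx=+7,dy=+2->C; (3,10):dx=+8,dy=-6->D
  (4,5):dx=+2,dy=-1->D; (4,6):dx=+4,dy=-3->D; (4,7):dx=+9,dy=-5->D; (4,8):dx=+10,dy=+6->C
  (4,9):dx=+5,dy=+13->C; (4,10):dx=+6,dy=+5->C; (5,6):dx=+2,dy=-2->D; (5,7):dx=+7,dy=-4->D
  (5,8):dx=+8,dy=+7->C; (5,9):dx=+3,dy=+14->C; (5,10):dx=+4,dy=+6->C; (6,7):dx=+5,dy=-2->D
  (6,8):dx=+6,dy=+9->C; (6,9):dx=+1,dy=+16->C; (6,10):dx=+2,dy=+8->C; (7,8):dx=+1,dy=+11->C
  (7,9):dx=-4,dy=+18->D; (7,10):dx=-3,dy=+10->D; (8,9):dx=-5,dy=+7->D; (8,10):dx=-4,dy=-1->C
  (9,10):dx=+1,dy=-8->D
Step 2: C = 20, D = 25, total pairs = 45.
Step 3: tau = (C - D)/(n(n-1)/2) = (20 - 25)/45 = -0.111111.
Step 4: Exact two-sided p-value (enumerate n! = 3628800 permutations of y under H0): p = 0.727490.
Step 5: alpha = 0.1. fail to reject H0.

tau_b = -0.1111 (C=20, D=25), p = 0.727490, fail to reject H0.


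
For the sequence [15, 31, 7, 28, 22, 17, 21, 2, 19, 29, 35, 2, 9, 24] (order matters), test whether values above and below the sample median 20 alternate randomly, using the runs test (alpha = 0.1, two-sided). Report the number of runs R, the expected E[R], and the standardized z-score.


Step 1: Compute median = 20; label A = above, B = below.
Labels in order: BABAABABBAABBA  (n_A = 7, n_B = 7)
Step 2: Count runs R = 10.
Step 3: Under H0 (random ordering), E[R] = 2*n_A*n_B/(n_A+n_B) + 1 = 2*7*7/14 + 1 = 8.0000.
        Var[R] = 2*n_A*n_B*(2*n_A*n_B - n_A - n_B) / ((n_A+n_B)^2 * (n_A+n_B-1)) = 8232/2548 = 3.2308.
        SD[R] = 1.7974.
Step 4: Continuity-corrected z = (R - 0.5 - E[R]) / SD[R] = (10 - 0.5 - 8.0000) / 1.7974 = 0.8345.
Step 5: Two-sided p-value via normal approximation = 2*(1 - Phi(|z|)) = 0.403986.
Step 6: alpha = 0.1. fail to reject H0.

R = 10, z = 0.8345, p = 0.403986, fail to reject H0.


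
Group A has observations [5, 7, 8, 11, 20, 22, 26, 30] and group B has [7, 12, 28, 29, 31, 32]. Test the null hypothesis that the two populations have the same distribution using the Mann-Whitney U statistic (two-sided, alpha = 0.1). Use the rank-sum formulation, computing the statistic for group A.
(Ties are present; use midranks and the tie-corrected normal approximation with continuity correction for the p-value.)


Step 1: Combine and sort all 14 observations; assign midranks.
sorted (value, group): (5,X), (7,X), (7,Y), (8,X), (11,X), (12,Y), (20,X), (22,X), (26,X), (28,Y), (29,Y), (30,X), (31,Y), (32,Y)
ranks: 5->1, 7->2.5, 7->2.5, 8->4, 11->5, 12->6, 20->7, 22->8, 26->9, 28->10, 29->11, 30->12, 31->13, 32->14
Step 2: Rank sum for X: R1 = 1 + 2.5 + 4 + 5 + 7 + 8 + 9 + 12 = 48.5.
Step 3: U_X = R1 - n1(n1+1)/2 = 48.5 - 8*9/2 = 48.5 - 36 = 12.5.
       U_Y = n1*n2 - U_X = 48 - 12.5 = 35.5.
Step 4: Ties are present, so use the tie-corrected normal approximation (with continuity correction) for the p-value.
Step 5: p-value = 0.155126; compare to alpha = 0.1. fail to reject H0.

U_X = 12.5, p = 0.155126, fail to reject H0 at alpha = 0.1.


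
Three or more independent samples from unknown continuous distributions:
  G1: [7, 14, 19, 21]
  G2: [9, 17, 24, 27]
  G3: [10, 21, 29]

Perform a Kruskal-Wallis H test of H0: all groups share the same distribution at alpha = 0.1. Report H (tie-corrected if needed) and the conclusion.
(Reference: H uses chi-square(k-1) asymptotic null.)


Step 1: Combine all N = 11 observations and assign midranks.
sorted (value, group, rank): (7,G1,1), (9,G2,2), (10,G3,3), (14,G1,4), (17,G2,5), (19,G1,6), (21,G1,7.5), (21,G3,7.5), (24,G2,9), (27,G2,10), (29,G3,11)
Step 2: Sum ranks within each group.
R_1 = 18.5 (n_1 = 4)
R_2 = 26 (n_2 = 4)
R_3 = 21.5 (n_3 = 3)
Step 3: H = 12/(N(N+1)) * sum(R_i^2/n_i) - 3(N+1)
     = 12/(11*12) * (18.5^2/4 + 26^2/4 + 21.5^2/3) - 3*12
     = 0.090909 * 408.646 - 36
     = 1.149621.
Step 4: Ties present; correction factor C = 1 - 6/(11^3 - 11) = 0.995455. Corrected H = 1.149621 / 0.995455 = 1.154871.
Step 5: Under H0, H ~ chi^2(2); p-value = 0.561336.
Step 6: alpha = 0.1. fail to reject H0.

H = 1.1549, df = 2, p = 0.561336, fail to reject H0.


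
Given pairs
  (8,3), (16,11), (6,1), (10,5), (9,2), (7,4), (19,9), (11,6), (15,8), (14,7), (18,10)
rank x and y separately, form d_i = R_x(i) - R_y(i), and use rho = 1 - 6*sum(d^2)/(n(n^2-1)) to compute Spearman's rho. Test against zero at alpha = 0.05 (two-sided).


Step 1: Rank x and y separately (midranks; no ties here).
rank(x): 8->3, 16->9, 6->1, 10->5, 9->4, 7->2, 19->11, 11->6, 15->8, 14->7, 18->10
rank(y): 3->3, 11->11, 1->1, 5->5, 2->2, 4->4, 9->9, 6->6, 8->8, 7->7, 10->10
Step 2: d_i = R_x(i) - R_y(i); compute d_i^2.
  (3-3)^2=0, (9-11)^2=4, (1-1)^2=0, (5-5)^2=0, (4-2)^2=4, (2-4)^2=4, (11-9)^2=4, (6-6)^2=0, (8-8)^2=0, (7-7)^2=0, (10-10)^2=0
sum(d^2) = 16.
Step 3: rho = 1 - 6*16 / (11*(11^2 - 1)) = 1 - 96/1320 = 0.927273.
Step 4: Under H0, t = rho * sqrt((n-2)/(1-rho^2)) = 7.4303 ~ t(9).
Step 5: Two-sided p-value from the t-distribution with 9 df = 0.000040.
Step 6: alpha = 0.05. reject H0.

rho = 0.9273, p = 0.000040, reject H0 at alpha = 0.05.


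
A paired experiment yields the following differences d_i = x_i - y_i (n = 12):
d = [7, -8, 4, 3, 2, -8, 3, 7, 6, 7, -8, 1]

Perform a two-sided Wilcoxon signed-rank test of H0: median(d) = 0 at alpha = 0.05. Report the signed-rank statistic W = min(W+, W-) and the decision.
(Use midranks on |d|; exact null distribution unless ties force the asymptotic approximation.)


Step 1: Drop any zero differences (none here) and take |d_i|.
|d| = [7, 8, 4, 3, 2, 8, 3, 7, 6, 7, 8, 1]
Step 2: Midrank |d_i| (ties get averaged ranks).
ranks: |7|->8, |8|->11, |4|->5, |3|->3.5, |2|->2, |8|->11, |3|->3.5, |7|->8, |6|->6, |7|->8, |8|->11, |1|->1
Step 3: Attach original signs; sum ranks with positive sign and with negative sign.
W+ = 8 + 5 + 3.5 + 2 + 3.5 + 8 + 6 + 8 + 1 = 45
W- = 11 + 11 + 11 = 33
(Check: W+ + W- = 78 should equal n(n+1)/2 = 78.)
Step 4: Test statistic W = min(W+, W-) = 33.
Step 5: Ties in |d|, so use the tie-corrected normal approximation.
        E[W] = n(n+1)/4 = 12*13/4 = 39.
        Tie groups: |d|=3 (t=2), |d|=7 (t=3), |d|=8 (t=3); sum(t^3 - t) = 54.
        Var[W] = n(n+1)(2n+1)/24 - sum(t^3-t)/48 = 3900/24 - 54/48 = 161.375.
        z = (W - E[W]) / sqrt(Var[W]) = (33 - 39) / 12.7033 = -0.4723.
        Two-sided p = 2*Phi(z) = 0.636701.
Step 6: alpha = 0.05. fail to reject H0.

W+ = 45, W- = 33, W = min = 33, p = 0.636701, fail to reject H0.


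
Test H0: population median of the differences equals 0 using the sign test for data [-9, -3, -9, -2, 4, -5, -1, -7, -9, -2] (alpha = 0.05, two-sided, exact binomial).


Step 1: Discard zero differences. Original n = 10; n_eff = number of nonzero differences = 10.
Nonzero differences (with sign): -9, -3, -9, -2, +4, -5, -1, -7, -9, -2
Step 2: Count signs: positive = 1, negative = 9.
Step 3: Under H0: P(positive) = 0.5, so the number of positives S ~ Bin(10, 0.5).
Step 4: Two-sided exact p-value = sum of Bin(10,0.5) probabilities at or below the observed probability = 0.021484.
Step 5: alpha = 0.05. reject H0.

n_eff = 10, pos = 1, neg = 9, p = 0.021484, reject H0.


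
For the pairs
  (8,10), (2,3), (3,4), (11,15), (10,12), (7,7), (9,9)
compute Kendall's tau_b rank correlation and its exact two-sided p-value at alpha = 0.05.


Step 1: Enumerate the 21 unordered pairs (i,j) with i<j and classify each by sign(x_j-x_i) * sign(y_j-y_i).
  (1,2):dx=-6,dy=-7->C; (1,3):dx=-5,dy=-6->C; (1,4):dx=+3,dy=+5->C; (1,5):dx=+2,dy=+2->C
  (1,6):dx=-1,dy=-3->C; (1,7):dx=+1,dy=-1->D; (2,3):dx=+1,dy=+1->C; (2,4):dx=+9,dy=+12->C
  (2,5):dx=+8,dy=+9->C; (2,6):dx=+5,dy=+4->C; (2,7):dx=+7,dy=+6->C; (3,4):dx=+8,dy=+11->C
  (3,5):dx=+7,dy=+8->C; (3,6):dx=+4,dy=+3->C; (3,7):dx=+6,dy=+5->C; (4,5):dx=-1,dy=-3->C
  (4,6):dx=-4,dy=-8->C; (4,7):dx=-2,dy=-6->C; (5,6):dx=-3,dy=-5->C; (5,7):dx=-1,dy=-3->C
  (6,7):dx=+2,dy=+2->C
Step 2: C = 20, D = 1, total pairs = 21.
Step 3: tau = (C - D)/(n(n-1)/2) = (20 - 1)/21 = 0.904762.
Step 4: Exact two-sided p-value (enumerate n! = 5040 permutations of y under H0): p = 0.002778.
Step 5: alpha = 0.05. reject H0.

tau_b = 0.9048 (C=20, D=1), p = 0.002778, reject H0.


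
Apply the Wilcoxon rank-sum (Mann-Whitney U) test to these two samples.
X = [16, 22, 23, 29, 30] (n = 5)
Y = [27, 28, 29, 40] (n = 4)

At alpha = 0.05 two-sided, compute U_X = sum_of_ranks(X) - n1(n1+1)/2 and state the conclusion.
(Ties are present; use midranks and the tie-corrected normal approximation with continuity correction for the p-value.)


Step 1: Combine and sort all 9 observations; assign midranks.
sorted (value, group): (16,X), (22,X), (23,X), (27,Y), (28,Y), (29,X), (29,Y), (30,X), (40,Y)
ranks: 16->1, 22->2, 23->3, 27->4, 28->5, 29->6.5, 29->6.5, 30->8, 40->9
Step 2: Rank sum for X: R1 = 1 + 2 + 3 + 6.5 + 8 = 20.5.
Step 3: U_X = R1 - n1(n1+1)/2 = 20.5 - 5*6/2 = 20.5 - 15 = 5.5.
       U_Y = n1*n2 - U_X = 20 - 5.5 = 14.5.
Step 4: Ties are present, so use the tie-corrected normal approximation (with continuity correction) for the p-value.
Step 5: p-value = 0.325163; compare to alpha = 0.05. fail to reject H0.

U_X = 5.5, p = 0.325163, fail to reject H0 at alpha = 0.05.


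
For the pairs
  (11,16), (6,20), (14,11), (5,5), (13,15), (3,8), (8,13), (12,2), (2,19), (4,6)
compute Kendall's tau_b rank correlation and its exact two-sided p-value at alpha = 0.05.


Step 1: Enumerate the 45 unordered pairs (i,j) with i<j and classify each by sign(x_j-x_i) * sign(y_j-y_i).
  (1,2):dx=-5,dy=+4->D; (1,3):dx=+3,dy=-5->D; (1,4):dx=-6,dy=-11->C; (1,5):dx=+2,dy=-1->D
  (1,6):dx=-8,dy=-8->C; (1,7):dx=-3,dy=-3->C; (1,8):dx=+1,dy=-14->D; (1,9):dx=-9,dy=+3->D
  (1,10):dx=-7,dy=-10->C; (2,3):dx=+8,dy=-9->D; (2,4):dx=-1,dy=-15->C; (2,5):dx=+7,dy=-5->D
  (2,6):dx=-3,dy=-12->C; (2,7):dx=+2,dy=-7->D; (2,8):dx=+6,dy=-18->D; (2,9):dx=-4,dy=-1->C
  (2,10):dx=-2,dy=-14->C; (3,4):dx=-9,dy=-6->C; (3,5):dx=-1,dy=+4->D; (3,6):dx=-11,dy=-3->C
  (3,7):dx=-6,dy=+2->D; (3,8):dx=-2,dy=-9->C; (3,9):dx=-12,dy=+8->D; (3,10):dx=-10,dy=-5->C
  (4,5):dx=+8,dy=+10->C; (4,6):dx=-2,dy=+3->D; (4,7):dx=+3,dy=+8->C; (4,8):dx=+7,dy=-3->D
  (4,9):dx=-3,dy=+14->D; (4,10):dx=-1,dy=+1->D; (5,6):dx=-10,dy=-7->C; (5,7):dx=-5,dy=-2->C
  (5,8):dx=-1,dy=-13->C; (5,9):dx=-11,dy=+4->D; (5,10):dx=-9,dy=-9->C; (6,7):dx=+5,dy=+5->C
  (6,8):dx=+9,dy=-6->D; (6,9):dx=-1,dy=+11->D; (6,10):dx=+1,dy=-2->D; (7,8):dx=+4,dy=-11->D
  (7,9):dx=-6,dy=+6->D; (7,10):dx=-4,dy=-7->C; (8,9):dx=-10,dy=+17->D; (8,10):dx=-8,dy=+4->D
  (9,10):dx=+2,dy=-13->D
Step 2: C = 20, D = 25, total pairs = 45.
Step 3: tau = (C - D)/(n(n-1)/2) = (20 - 25)/45 = -0.111111.
Step 4: Exact two-sided p-value (enumerate n! = 3628800 permutations of y under H0): p = 0.727490.
Step 5: alpha = 0.05. fail to reject H0.

tau_b = -0.1111 (C=20, D=25), p = 0.727490, fail to reject H0.


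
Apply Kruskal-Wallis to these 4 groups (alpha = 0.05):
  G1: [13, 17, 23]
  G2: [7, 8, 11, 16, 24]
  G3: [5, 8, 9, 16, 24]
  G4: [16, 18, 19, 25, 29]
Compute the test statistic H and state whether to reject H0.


Step 1: Combine all N = 18 observations and assign midranks.
sorted (value, group, rank): (5,G3,1), (7,G2,2), (8,G2,3.5), (8,G3,3.5), (9,G3,5), (11,G2,6), (13,G1,7), (16,G2,9), (16,G3,9), (16,G4,9), (17,G1,11), (18,G4,12), (19,G4,13), (23,G1,14), (24,G2,15.5), (24,G3,15.5), (25,G4,17), (29,G4,18)
Step 2: Sum ranks within each group.
R_1 = 32 (n_1 = 3)
R_2 = 36 (n_2 = 5)
R_3 = 34 (n_3 = 5)
R_4 = 69 (n_4 = 5)
Step 3: H = 12/(N(N+1)) * sum(R_i^2/n_i) - 3(N+1)
     = 12/(18*19) * (32^2/3 + 36^2/5 + 34^2/5 + 69^2/5) - 3*19
     = 0.035088 * 1783.93 - 57
     = 5.594152.
Step 4: Ties present; correction factor C = 1 - 36/(18^3 - 18) = 0.993808. Corrected H = 5.594152 / 0.993808 = 5.629007.
Step 5: Under H0, H ~ chi^2(3); p-value = 0.131123.
Step 6: alpha = 0.05. fail to reject H0.

H = 5.6290, df = 3, p = 0.131123, fail to reject H0.


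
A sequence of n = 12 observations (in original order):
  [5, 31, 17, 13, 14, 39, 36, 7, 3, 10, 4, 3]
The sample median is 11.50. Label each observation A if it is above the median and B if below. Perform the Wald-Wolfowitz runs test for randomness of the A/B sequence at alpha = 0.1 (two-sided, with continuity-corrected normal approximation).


Step 1: Compute median = 11.50; label A = above, B = below.
Labels in order: BAAAAAABBBBB  (n_A = 6, n_B = 6)
Step 2: Count runs R = 3.
Step 3: Under H0 (random ordering), E[R] = 2*n_A*n_B/(n_A+n_B) + 1 = 2*6*6/12 + 1 = 7.0000.
        Var[R] = 2*n_A*n_B*(2*n_A*n_B - n_A - n_B) / ((n_A+n_B)^2 * (n_A+n_B-1)) = 4320/1584 = 2.7273.
        SD[R] = 1.6514.
Step 4: Continuity-corrected z = (R + 0.5 - E[R]) / SD[R] = (3 + 0.5 - 7.0000) / 1.6514 = -2.1194.
Step 5: Two-sided p-value via normal approximation = 2*(1 - Phi(|z|)) = 0.034060.
Step 6: alpha = 0.1. reject H0.

R = 3, z = -2.1194, p = 0.034060, reject H0.
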